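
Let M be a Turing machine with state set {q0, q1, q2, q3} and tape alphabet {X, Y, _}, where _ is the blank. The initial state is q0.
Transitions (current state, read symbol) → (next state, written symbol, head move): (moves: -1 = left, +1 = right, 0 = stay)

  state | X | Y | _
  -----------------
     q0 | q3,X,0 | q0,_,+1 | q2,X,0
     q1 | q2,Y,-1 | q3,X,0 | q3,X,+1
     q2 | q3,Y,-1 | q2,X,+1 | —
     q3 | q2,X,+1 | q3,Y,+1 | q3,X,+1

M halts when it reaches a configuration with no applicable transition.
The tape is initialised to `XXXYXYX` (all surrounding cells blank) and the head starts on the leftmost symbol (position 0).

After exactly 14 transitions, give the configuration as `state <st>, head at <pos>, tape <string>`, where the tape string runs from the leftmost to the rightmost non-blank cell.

state q3, head at 5, tape XXXXXXY

state=q0 head=0 tape=[X]XXYXYX   (q0,X)→(q3,X,0)
state=q3 head=0 tape=[X]XXYXYX   (q3,X)→(q2,X,+1)
state=q2 head=1 tape=X[X]XYXYX   (q2,X)→(q3,Y,-1)
state=q3 head=0 tape=[X]YXYXYX   (q3,X)→(q2,X,+1)
state=q2 head=1 tape=X[Y]XYXYX   (q2,Y)→(q2,X,+1)
state=q2 head=2 tape=XX[X]YXYX   (q2,X)→(q3,Y,-1)
state=q3 head=1 tape=X[X]YYXYX   (q3,X)→(q2,X,+1)
state=q2 head=2 tape=XX[Y]YXYX   (q2,Y)→(q2,X,+1)
state=q2 head=3 tape=XXX[Y]XYX   (q2,Y)→(q2,X,+1)
state=q2 head=4 tape=XXXX[X]YX   (q2,X)→(q3,Y,-1)
state=q3 head=3 tape=XXX[X]YYX   (q3,X)→(q2,X,+1)
state=q2 head=4 tape=XXXX[Y]YX   (q2,Y)→(q2,X,+1)
state=q2 head=5 tape=XXXXX[Y]X   (q2,Y)→(q2,X,+1)
state=q2 head=6 tape=XXXXXX[X]   (q2,X)→(q3,Y,-1)
state=q3 head=5 tape=XXXXX[X]Y
After 14 steps: state q3, head at 5, tape XXXXXXY.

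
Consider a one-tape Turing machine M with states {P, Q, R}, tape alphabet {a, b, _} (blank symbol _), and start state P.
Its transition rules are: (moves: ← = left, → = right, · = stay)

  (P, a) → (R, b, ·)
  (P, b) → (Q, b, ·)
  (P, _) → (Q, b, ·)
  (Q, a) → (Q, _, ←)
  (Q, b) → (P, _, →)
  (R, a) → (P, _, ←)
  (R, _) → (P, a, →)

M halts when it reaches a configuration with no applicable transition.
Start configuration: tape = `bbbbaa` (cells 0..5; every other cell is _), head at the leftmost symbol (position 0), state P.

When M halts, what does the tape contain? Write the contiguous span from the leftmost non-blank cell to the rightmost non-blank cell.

ba

P | [b]bbbaa   read b → write b, move ·, go to Q
Q | [b]bbbaa   read b → write _, move →, go to P
P | _[b]bbaa   read b → write b, move ·, go to Q
Q | _[b]bbaa   read b → write _, move →, go to P
P | __[b]baa   read b → write b, move ·, go to Q
Q | __[b]baa   read b → write _, move →, go to P
P | ___[b]aa   read b → write b, move ·, go to Q
Q | ___[b]aa   read b → write _, move →, go to P
P | ____[a]a   read a → write b, move ·, go to R
R | ____[b]a
The non-blank tape span at halt is ba.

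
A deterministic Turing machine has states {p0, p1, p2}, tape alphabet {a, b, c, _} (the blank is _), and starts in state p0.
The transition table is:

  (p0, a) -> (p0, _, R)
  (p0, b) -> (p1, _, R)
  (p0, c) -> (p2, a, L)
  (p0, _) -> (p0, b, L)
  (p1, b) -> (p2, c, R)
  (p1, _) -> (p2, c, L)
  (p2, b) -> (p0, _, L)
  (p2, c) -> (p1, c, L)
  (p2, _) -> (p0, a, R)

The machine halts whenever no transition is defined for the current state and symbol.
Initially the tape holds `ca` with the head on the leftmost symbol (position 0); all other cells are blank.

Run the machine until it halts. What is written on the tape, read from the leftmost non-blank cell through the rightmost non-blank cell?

c_aa

state=p0 head=0 tape=_[c]a____   (p0,c)→(p2,a,L)
state=p2 head=-1 tape=[_]aa____   (p2,_)→(p0,a,R)
state=p0 head=0 tape=a[a]a____   (p0,a)→(p0,_,R)
state=p0 head=1 tape=a_[a]____   (p0,a)→(p0,_,R)
state=p0 head=2 tape=a__[_]___   (p0,_)→(p0,b,L)
state=p0 head=1 tape=a_[_]b___   (p0,_)→(p0,b,L)
state=p0 head=0 tape=a[_]bb___   (p0,_)→(p0,b,L)
state=p0 head=-1 tape=[a]bbb___   (p0,a)→(p0,_,R)
state=p0 head=0 tape=_[b]bb___   (p0,b)→(p1,_,R)
state=p1 head=1 tape=__[b]b___   (p1,b)→(p2,c,R)
state=p2 head=2 tape=__c[b]___   (p2,b)→(p0,_,L)
state=p0 head=1 tape=__[c]____   (p0,c)→(p2,a,L)
state=p2 head=0 tape=_[_]a____   (p2,_)→(p0,a,R)
state=p0 head=1 tape=_a[a]____   (p0,a)→(p0,_,R)
state=p0 head=2 tape=_a_[_]___   (p0,_)→(p0,b,L)
state=p0 head=1 tape=_a[_]b___   (p0,_)→(p0,b,L)
state=p0 head=0 tape=_[a]bb___   (p0,a)→(p0,_,R)
state=p0 head=1 tape=__[b]b___   (p0,b)→(p1,_,R)
state=p1 head=2 tape=___[b]___   (p1,b)→(p2,c,R)
state=p2 head=3 tape=___c[_]__   (p2,_)→(p0,a,R)
state=p0 head=4 tape=___ca[_]_   (p0,_)→(p0,b,L)
state=p0 head=3 tape=___c[a]b_   (p0,a)→(p0,_,R)
state=p0 head=4 tape=___c_[b]_   (p0,b)→(p1,_,R)
state=p1 head=5 tape=___c__[_]   (p1,_)→(p2,c,L)
state=p2 head=4 tape=___c_[_]c   (p2,_)→(p0,a,R)
state=p0 head=5 tape=___c_a[c]   (p0,c)→(p2,a,L)
state=p2 head=4 tape=___c_[a]a
The non-blank tape span at halt is c_aa.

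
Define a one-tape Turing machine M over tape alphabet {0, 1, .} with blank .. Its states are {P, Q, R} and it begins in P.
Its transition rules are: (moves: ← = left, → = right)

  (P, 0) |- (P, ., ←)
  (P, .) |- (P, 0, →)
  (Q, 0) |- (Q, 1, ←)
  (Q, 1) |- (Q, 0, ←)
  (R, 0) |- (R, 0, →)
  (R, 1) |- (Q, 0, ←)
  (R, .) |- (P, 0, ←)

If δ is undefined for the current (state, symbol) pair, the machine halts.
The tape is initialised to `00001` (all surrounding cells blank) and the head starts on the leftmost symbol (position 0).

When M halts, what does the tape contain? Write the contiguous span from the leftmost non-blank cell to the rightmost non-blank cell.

state=P head=0 tape=....[0]0001   (P,0)→(P,.,←)
state=P head=-1 tape=...[.].0001   (P,.)→(P,0,→)
state=P head=0 tape=...0[.]0001   (P,.)→(P,0,→)
state=P head=1 tape=...00[0]001   (P,0)→(P,.,←)
state=P head=0 tape=...0[0].001   (P,0)→(P,.,←)
state=P head=-1 tape=...[0]..001   (P,0)→(P,.,←)
state=P head=-2 tape=..[.]...001   (P,.)→(P,0,→)
state=P head=-1 tape=..0[.]..001   (P,.)→(P,0,→)
state=P head=0 tape=..00[.].001   (P,.)→(P,0,→)
state=P head=1 tape=..000[.]001   (P,.)→(P,0,→)
state=P head=2 tape=..0000[0]01   (P,0)→(P,.,←)
state=P head=1 tape=..000[0].01   (P,0)→(P,.,←)
state=P head=0 tape=..00[0]..01   (P,0)→(P,.,←)
state=P head=-1 tape=..0[0]...01   (P,0)→(P,.,←)
state=P head=-2 tape=..[0]....01   (P,0)→(P,.,←)
state=P head=-3 tape=.[.].....01   (P,.)→(P,0,→)
state=P head=-2 tape=.0[.]....01   (P,.)→(P,0,→)
state=P head=-1 tape=.00[.]...01   (P,.)→(P,0,→)
state=P head=0 tape=.000[.]..01   (P,.)→(P,0,→)
state=P head=1 tape=.0000[.].01   (P,.)→(P,0,→)
state=P head=2 tape=.00000[.]01   (P,.)→(P,0,→)
state=P head=3 tape=.000000[0]1   (P,0)→(P,.,←)
state=P head=2 tape=.00000[0].1   (P,0)→(P,.,←)
state=P head=1 tape=.0000[0]..1   (P,0)→(P,.,←)
state=P head=0 tape=.000[0]...1   (P,0)→(P,.,←)
state=P head=-1 tape=.00[0]....1   (P,0)→(P,.,←)
state=P head=-2 tape=.0[0].....1   (P,0)→(P,.,←)
state=P head=-3 tape=.[0]......1   (P,0)→(P,.,←)
state=P head=-4 tape=[.].......1   (P,.)→(P,0,→)
state=P head=-3 tape=0[.]......1   (P,.)→(P,0,→)
state=P head=-2 tape=00[.].....1   (P,.)→(P,0,→)
state=P head=-1 tape=000[.]....1   (P,.)→(P,0,→)
state=P head=0 tape=0000[.]...1   (P,.)→(P,0,→)
state=P head=1 tape=00000[.]..1   (P,.)→(P,0,→)
state=P head=2 tape=000000[.].1   (P,.)→(P,0,→)
state=P head=3 tape=0000000[.]1   (P,.)→(P,0,→)
state=P head=4 tape=00000000[1]
The non-blank tape span at halt is 000000001.

000000001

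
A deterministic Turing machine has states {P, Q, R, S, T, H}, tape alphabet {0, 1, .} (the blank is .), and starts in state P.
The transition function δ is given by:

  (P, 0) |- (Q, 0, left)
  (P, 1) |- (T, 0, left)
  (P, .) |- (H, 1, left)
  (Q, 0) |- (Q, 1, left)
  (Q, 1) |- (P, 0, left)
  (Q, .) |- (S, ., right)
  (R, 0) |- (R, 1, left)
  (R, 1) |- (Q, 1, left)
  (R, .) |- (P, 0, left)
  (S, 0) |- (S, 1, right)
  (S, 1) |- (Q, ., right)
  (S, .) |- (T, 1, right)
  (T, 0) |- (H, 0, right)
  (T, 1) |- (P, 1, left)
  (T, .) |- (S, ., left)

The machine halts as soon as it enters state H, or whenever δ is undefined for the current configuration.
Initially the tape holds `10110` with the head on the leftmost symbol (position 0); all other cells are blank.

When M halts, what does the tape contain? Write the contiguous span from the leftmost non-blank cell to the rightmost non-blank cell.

11100

P | ..[1]0110   read 1 → write 0, move left, go to T
T | .[.]00110   read . → write ., move left, go to S
S | [.].00110   read . → write 1, move right, go to T
T | 1[.]00110   read . → write ., move left, go to S
S | [1].00110   read 1 → write ., move right, go to Q
Q | .[.]00110   read . → write ., move right, go to S
S | ..[0]0110   read 0 → write 1, move right, go to S
S | ..1[0]110   read 0 → write 1, move right, go to S
S | ..11[1]10   read 1 → write ., move right, go to Q
Q | ..11.[1]0   read 1 → write 0, move left, go to P
P | ..11[.]00   read . → write 1, move left, go to H
H | ..1[1]100
The non-blank tape span at halt is 11100.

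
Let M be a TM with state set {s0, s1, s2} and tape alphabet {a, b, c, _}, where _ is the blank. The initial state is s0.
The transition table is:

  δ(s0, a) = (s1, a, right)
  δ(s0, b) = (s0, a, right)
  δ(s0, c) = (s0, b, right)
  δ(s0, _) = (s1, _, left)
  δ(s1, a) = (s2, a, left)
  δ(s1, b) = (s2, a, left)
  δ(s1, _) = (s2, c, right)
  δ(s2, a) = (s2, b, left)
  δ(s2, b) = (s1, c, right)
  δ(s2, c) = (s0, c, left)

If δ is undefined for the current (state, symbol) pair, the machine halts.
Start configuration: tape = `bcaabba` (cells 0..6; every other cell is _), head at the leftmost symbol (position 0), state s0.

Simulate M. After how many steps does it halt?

state=s0 head=0 tape=[b]caabba   (s0,b)→(s0,a,right)
state=s0 head=1 tape=a[c]aabba   (s0,c)→(s0,b,right)
state=s0 head=2 tape=ab[a]abba   (s0,a)→(s1,a,right)
state=s1 head=3 tape=aba[a]bba   (s1,a)→(s2,a,left)
state=s2 head=2 tape=ab[a]abba   (s2,a)→(s2,b,left)
state=s2 head=1 tape=a[b]babba   (s2,b)→(s1,c,right)
state=s1 head=2 tape=ac[b]abba   (s1,b)→(s2,a,left)
state=s2 head=1 tape=a[c]aabba   (s2,c)→(s0,c,left)
state=s0 head=0 tape=[a]caabba   (s0,a)→(s1,a,right)
state=s1 head=1 tape=a[c]aabba
M halts after 9 transitions.

9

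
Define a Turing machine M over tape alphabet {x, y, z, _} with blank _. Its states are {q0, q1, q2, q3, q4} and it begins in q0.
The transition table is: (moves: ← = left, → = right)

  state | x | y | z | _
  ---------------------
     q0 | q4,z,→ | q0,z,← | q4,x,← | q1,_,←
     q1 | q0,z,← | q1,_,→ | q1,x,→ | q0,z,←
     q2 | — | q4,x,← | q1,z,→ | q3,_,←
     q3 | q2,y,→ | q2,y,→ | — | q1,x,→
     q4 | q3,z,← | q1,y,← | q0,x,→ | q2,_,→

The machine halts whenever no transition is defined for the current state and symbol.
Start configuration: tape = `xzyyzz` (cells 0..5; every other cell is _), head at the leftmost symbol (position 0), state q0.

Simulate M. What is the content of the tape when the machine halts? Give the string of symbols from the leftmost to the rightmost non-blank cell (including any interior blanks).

zzzzxz

q0 | [x]zyyzz   read x → write z, move →, go to q4
q4 | z[z]yyzz   read z → write x, move →, go to q0
q0 | zx[y]yzz   read y → write z, move ←, go to q0
q0 | z[x]zyzz   read x → write z, move →, go to q4
q4 | zz[z]yzz   read z → write x, move →, go to q0
q0 | zzx[y]zz   read y → write z, move ←, go to q0
q0 | zz[x]zzz   read x → write z, move →, go to q4
q4 | zzz[z]zz   read z → write x, move →, go to q0
q0 | zzzx[z]z   read z → write x, move ←, go to q4
q4 | zzz[x]xz   read x → write z, move ←, go to q3
q3 | zz[z]zxz
The non-blank tape span at halt is zzzzxz.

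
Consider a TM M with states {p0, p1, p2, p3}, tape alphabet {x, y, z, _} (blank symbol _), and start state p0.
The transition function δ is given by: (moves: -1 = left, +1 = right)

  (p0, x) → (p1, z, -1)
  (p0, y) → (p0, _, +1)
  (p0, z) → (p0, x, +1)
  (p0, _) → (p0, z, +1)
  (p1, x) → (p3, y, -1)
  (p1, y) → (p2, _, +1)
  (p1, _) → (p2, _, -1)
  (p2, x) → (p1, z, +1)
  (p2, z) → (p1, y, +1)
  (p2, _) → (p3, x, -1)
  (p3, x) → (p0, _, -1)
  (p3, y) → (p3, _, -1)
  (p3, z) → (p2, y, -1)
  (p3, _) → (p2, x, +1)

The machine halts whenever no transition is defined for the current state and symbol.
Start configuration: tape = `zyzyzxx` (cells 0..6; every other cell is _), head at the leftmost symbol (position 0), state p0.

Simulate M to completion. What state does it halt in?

p2

state=p0 head=0 tape=[z]yzyzxx   (p0,z)→(p0,x,+1)
state=p0 head=1 tape=x[y]zyzxx   (p0,y)→(p0,_,+1)
state=p0 head=2 tape=x_[z]yzxx   (p0,z)→(p0,x,+1)
state=p0 head=3 tape=x_x[y]zxx   (p0,y)→(p0,_,+1)
state=p0 head=4 tape=x_x_[z]xx   (p0,z)→(p0,x,+1)
state=p0 head=5 tape=x_x_x[x]x   (p0,x)→(p1,z,-1)
state=p1 head=4 tape=x_x_[x]zx   (p1,x)→(p3,y,-1)
state=p3 head=3 tape=x_x[_]yzx   (p3,_)→(p2,x,+1)
state=p2 head=4 tape=x_xx[y]zx
No transition is defined for (p2, y); M halts in state p2.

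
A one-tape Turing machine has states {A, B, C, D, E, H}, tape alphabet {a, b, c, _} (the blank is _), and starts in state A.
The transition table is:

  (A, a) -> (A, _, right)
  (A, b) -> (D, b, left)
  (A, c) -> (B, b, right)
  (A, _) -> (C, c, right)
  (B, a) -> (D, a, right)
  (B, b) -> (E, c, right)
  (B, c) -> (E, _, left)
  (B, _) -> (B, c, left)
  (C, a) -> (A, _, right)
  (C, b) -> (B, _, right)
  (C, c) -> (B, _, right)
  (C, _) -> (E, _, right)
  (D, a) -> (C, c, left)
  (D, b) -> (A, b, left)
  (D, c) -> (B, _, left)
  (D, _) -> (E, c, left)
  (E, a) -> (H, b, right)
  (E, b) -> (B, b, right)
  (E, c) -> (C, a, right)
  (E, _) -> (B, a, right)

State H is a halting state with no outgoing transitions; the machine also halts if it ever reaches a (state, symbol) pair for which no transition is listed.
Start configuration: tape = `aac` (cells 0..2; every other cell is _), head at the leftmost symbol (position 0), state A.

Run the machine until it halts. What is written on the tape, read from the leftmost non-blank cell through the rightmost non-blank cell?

A | [a]ac____   read a → write _, move right, go to A
A | _[a]c____   read a → write _, move right, go to A
A | __[c]____   read c → write b, move right, go to B
B | __b[_]___   read _ → write c, move left, go to B
B | __[b]c___   read b → write c, move right, go to E
E | __c[c]___   read c → write a, move right, go to C
C | __ca[_]__   read _ → write _, move right, go to E
E | __ca_[_]_   read _ → write a, move right, go to B
B | __ca_a[_]   read _ → write c, move left, go to B
B | __ca_[a]c   read a → write a, move right, go to D
D | __ca_a[c]   read c → write _, move left, go to B
B | __ca_[a]_   read a → write a, move right, go to D
D | __ca_a[_]   read _ → write c, move left, go to E
E | __ca_[a]c   read a → write b, move right, go to H
H | __ca_b[c]
The non-blank tape span at halt is ca_bc.

ca_bc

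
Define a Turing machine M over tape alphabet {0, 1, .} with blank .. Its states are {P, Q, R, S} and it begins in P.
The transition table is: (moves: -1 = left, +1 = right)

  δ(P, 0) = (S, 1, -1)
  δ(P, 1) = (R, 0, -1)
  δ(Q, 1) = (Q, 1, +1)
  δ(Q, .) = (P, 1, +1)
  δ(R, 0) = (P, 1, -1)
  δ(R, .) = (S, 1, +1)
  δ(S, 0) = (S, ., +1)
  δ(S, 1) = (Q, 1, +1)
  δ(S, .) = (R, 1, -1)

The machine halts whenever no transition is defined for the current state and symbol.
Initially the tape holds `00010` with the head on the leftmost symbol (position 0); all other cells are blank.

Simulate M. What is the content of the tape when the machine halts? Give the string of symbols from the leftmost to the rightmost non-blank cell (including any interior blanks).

1110010

P | ..[0]0010   read 0 → write 1, move -1, go to S
S | .[.]10010   read . → write 1, move -1, go to R
R | [.]110010   read . → write 1, move +1, go to S
S | 1[1]10010   read 1 → write 1, move +1, go to Q
Q | 11[1]0010   read 1 → write 1, move +1, go to Q
Q | 111[0]010
The non-blank tape span at halt is 1110010.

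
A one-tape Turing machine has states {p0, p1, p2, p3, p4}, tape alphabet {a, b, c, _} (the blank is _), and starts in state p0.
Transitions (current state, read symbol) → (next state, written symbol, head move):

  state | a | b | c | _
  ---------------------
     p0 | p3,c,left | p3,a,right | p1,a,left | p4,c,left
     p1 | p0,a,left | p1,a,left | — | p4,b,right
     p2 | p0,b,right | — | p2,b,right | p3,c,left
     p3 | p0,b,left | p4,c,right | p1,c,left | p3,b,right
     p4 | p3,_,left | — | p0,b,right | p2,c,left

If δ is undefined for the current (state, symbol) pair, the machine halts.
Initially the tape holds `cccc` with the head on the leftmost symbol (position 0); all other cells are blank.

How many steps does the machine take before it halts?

14

state=p0 head=0 tape=_[c]ccc__   (p0,c)→(p1,a,left)
state=p1 head=-1 tape=[_]accc__   (p1,_)→(p4,b,right)
state=p4 head=0 tape=b[a]ccc__   (p4,a)→(p3,_,left)
state=p3 head=-1 tape=[b]_ccc__   (p3,b)→(p4,c,right)
state=p4 head=0 tape=c[_]ccc__   (p4,_)→(p2,c,left)
state=p2 head=-1 tape=[c]cccc__   (p2,c)→(p2,b,right)
state=p2 head=0 tape=b[c]ccc__   (p2,c)→(p2,b,right)
state=p2 head=1 tape=bb[c]cc__   (p2,c)→(p2,b,right)
state=p2 head=2 tape=bbb[c]c__   (p2,c)→(p2,b,right)
state=p2 head=3 tape=bbbb[c]__   (p2,c)→(p2,b,right)
state=p2 head=4 tape=bbbbb[_]_   (p2,_)→(p3,c,left)
state=p3 head=3 tape=bbbb[b]c_   (p3,b)→(p4,c,right)
state=p4 head=4 tape=bbbbc[c]_   (p4,c)→(p0,b,right)
state=p0 head=5 tape=bbbbcb[_]   (p0,_)→(p4,c,left)
state=p4 head=4 tape=bbbbc[b]c
M halts after 14 transitions.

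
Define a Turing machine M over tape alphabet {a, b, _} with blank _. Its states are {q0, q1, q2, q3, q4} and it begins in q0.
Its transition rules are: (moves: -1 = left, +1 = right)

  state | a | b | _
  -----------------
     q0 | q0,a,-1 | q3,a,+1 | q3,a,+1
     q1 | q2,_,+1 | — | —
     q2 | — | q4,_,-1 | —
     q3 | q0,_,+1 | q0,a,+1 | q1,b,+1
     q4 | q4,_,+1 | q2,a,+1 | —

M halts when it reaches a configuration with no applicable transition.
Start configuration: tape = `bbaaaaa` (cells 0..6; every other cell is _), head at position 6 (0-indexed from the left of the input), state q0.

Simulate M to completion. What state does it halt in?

q0 | bbaaaa[a]___   read a → write a, move -1, go to q0
q0 | bbaaa[a]a___   read a → write a, move -1, go to q0
q0 | bbaa[a]aa___   read a → write a, move -1, go to q0
q0 | bba[a]aaa___   read a → write a, move -1, go to q0
q0 | bb[a]aaaa___   read a → write a, move -1, go to q0
q0 | b[b]aaaaa___   read b → write a, move +1, go to q3
q3 | ba[a]aaaa___   read a → write _, move +1, go to q0
q0 | ba_[a]aaa___   read a → write a, move -1, go to q0
q0 | ba[_]aaaa___   read _ → write a, move +1, go to q3
q3 | baa[a]aaa___   read a → write _, move +1, go to q0
q0 | baa_[a]aa___   read a → write a, move -1, go to q0
q0 | baa[_]aaa___   read _ → write a, move +1, go to q3
q3 | baaa[a]aa___   read a → write _, move +1, go to q0
q0 | baaa_[a]a___   read a → write a, move -1, go to q0
q0 | baaa[_]aa___   read _ → write a, move +1, go to q3
q3 | baaaa[a]a___   read a → write _, move +1, go to q0
q0 | baaaa_[a]___   read a → write a, move -1, go to q0
q0 | baaaa[_]a___   read _ → write a, move +1, go to q3
q3 | baaaaa[a]___   read a → write _, move +1, go to q0
q0 | baaaaa_[_]__   read _ → write a, move +1, go to q3
q3 | baaaaa_a[_]_   read _ → write b, move +1, go to q1
q1 | baaaaa_ab[_]
No transition is defined for (q1, _); M halts in state q1.

q1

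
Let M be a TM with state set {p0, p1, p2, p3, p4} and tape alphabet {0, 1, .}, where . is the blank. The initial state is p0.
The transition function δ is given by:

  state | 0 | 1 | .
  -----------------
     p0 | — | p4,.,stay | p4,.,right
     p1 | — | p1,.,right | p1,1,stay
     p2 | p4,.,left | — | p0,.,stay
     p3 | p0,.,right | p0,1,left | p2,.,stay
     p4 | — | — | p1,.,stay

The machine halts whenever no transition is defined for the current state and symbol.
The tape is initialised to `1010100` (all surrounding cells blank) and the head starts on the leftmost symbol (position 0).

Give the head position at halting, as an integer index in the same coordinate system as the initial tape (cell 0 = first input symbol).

1

state=p0 head=0 tape=[1]010100   (p0,1)→(p4,.,stay)
state=p4 head=0 tape=[.]010100   (p4,.)→(p1,.,stay)
state=p1 head=0 tape=[.]010100   (p1,.)→(p1,1,stay)
state=p1 head=0 tape=[1]010100   (p1,1)→(p1,.,right)
state=p1 head=1 tape=.[0]10100
At halt the head is at cell 1.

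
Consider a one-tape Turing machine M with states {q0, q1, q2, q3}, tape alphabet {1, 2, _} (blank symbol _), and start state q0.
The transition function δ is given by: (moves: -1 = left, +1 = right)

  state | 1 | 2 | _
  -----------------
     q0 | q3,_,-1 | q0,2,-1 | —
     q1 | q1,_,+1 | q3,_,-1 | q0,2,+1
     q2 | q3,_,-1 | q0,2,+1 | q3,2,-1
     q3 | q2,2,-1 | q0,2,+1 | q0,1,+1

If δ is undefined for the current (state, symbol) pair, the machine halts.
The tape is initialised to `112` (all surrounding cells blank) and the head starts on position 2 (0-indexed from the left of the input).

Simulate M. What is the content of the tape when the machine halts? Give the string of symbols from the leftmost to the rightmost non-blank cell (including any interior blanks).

state=q0 head=2 tape=___11[2]   (q0,2)→(q0,2,-1)
state=q0 head=1 tape=___1[1]2   (q0,1)→(q3,_,-1)
state=q3 head=0 tape=___[1]_2   (q3,1)→(q2,2,-1)
state=q2 head=-1 tape=__[_]2_2   (q2,_)→(q3,2,-1)
state=q3 head=-2 tape=_[_]22_2   (q3,_)→(q0,1,+1)
state=q0 head=-1 tape=_1[2]2_2   (q0,2)→(q0,2,-1)
state=q0 head=-2 tape=_[1]22_2   (q0,1)→(q3,_,-1)
state=q3 head=-3 tape=[_]_22_2   (q3,_)→(q0,1,+1)
state=q0 head=-2 tape=1[_]22_2
The non-blank tape span at halt is 1_22_2.

1_22_2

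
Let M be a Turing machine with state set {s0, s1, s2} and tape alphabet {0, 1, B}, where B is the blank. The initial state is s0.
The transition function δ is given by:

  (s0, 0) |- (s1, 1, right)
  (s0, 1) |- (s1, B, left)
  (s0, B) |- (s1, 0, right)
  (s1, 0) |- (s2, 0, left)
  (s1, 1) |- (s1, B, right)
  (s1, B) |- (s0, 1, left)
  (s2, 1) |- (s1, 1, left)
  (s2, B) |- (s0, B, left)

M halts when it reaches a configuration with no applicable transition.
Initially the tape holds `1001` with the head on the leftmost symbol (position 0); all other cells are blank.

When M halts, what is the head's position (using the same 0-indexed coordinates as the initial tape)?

s0 | BBBBBB[1]001   read 1 → write B, move left, go to s1
s1 | BBBBB[B]B001   read B → write 1, move left, go to s0
s0 | BBBB[B]1B001   read B → write 0, move right, go to s1
s1 | BBBB0[1]B001   read 1 → write B, move right, go to s1
s1 | BBBB0B[B]001   read B → write 1, move left, go to s0
s0 | BBBB0[B]1001   read B → write 0, move right, go to s1
s1 | BBBB00[1]001   read 1 → write B, move right, go to s1
s1 | BBBB00B[0]01   read 0 → write 0, move left, go to s2
s2 | BBBB00[B]001   read B → write B, move left, go to s0
s0 | BBBB0[0]B001   read 0 → write 1, move right, go to s1
s1 | BBBB01[B]001   read B → write 1, move left, go to s0
s0 | BBBB0[1]1001   read 1 → write B, move left, go to s1
s1 | BBBB[0]B1001   read 0 → write 0, move left, go to s2
s2 | BBB[B]0B1001   read B → write B, move left, go to s0
s0 | BB[B]B0B1001   read B → write 0, move right, go to s1
s1 | BB0[B]0B1001   read B → write 1, move left, go to s0
s0 | BB[0]10B1001   read 0 → write 1, move right, go to s1
s1 | BB1[1]0B1001   read 1 → write B, move right, go to s1
s1 | BB1B[0]B1001   read 0 → write 0, move left, go to s2
s2 | BB1[B]0B1001   read B → write B, move left, go to s0
s0 | BB[1]B0B1001   read 1 → write B, move left, go to s1
s1 | B[B]BB0B1001   read B → write 1, move left, go to s0
s0 | [B]1BB0B1001   read B → write 0, move right, go to s1
s1 | 0[1]BB0B1001   read 1 → write B, move right, go to s1
s1 | 0B[B]B0B1001   read B → write 1, move left, go to s0
s0 | 0[B]1B0B1001   read B → write 0, move right, go to s1
s1 | 00[1]B0B1001   read 1 → write B, move right, go to s1
s1 | 00B[B]0B1001   read B → write 1, move left, go to s0
s0 | 00[B]10B1001   read B → write 0, move right, go to s1
s1 | 000[1]0B1001   read 1 → write B, move right, go to s1
s1 | 000B[0]B1001   read 0 → write 0, move left, go to s2
s2 | 000[B]0B1001   read B → write B, move left, go to s0
s0 | 00[0]B0B1001   read 0 → write 1, move right, go to s1
s1 | 001[B]0B1001   read B → write 1, move left, go to s0
s0 | 00[1]10B1001   read 1 → write B, move left, go to s1
s1 | 0[0]B10B1001   read 0 → write 0, move left, go to s2
s2 | [0]0B10B1001
At halt the head is at cell -6.

-6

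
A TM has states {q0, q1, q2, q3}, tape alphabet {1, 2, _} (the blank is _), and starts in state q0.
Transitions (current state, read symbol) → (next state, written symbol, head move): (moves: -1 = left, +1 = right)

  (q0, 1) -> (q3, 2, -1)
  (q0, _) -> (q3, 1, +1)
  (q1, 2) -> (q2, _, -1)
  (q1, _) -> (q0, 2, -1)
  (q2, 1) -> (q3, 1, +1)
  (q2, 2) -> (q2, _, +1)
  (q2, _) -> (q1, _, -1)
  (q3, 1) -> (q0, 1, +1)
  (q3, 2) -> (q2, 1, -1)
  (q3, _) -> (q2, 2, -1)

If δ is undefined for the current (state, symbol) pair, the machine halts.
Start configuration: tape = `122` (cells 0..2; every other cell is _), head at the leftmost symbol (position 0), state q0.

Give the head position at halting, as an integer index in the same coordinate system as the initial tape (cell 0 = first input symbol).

state=q0 head=0 tape=____[1]22   (q0,1)→(q3,2,-1)
state=q3 head=-1 tape=___[_]222   (q3,_)→(q2,2,-1)
state=q2 head=-2 tape=__[_]2222   (q2,_)→(q1,_,-1)
state=q1 head=-3 tape=_[_]_2222   (q1,_)→(q0,2,-1)
state=q0 head=-4 tape=[_]2_2222   (q0,_)→(q3,1,+1)
state=q3 head=-3 tape=1[2]_2222   (q3,2)→(q2,1,-1)
state=q2 head=-4 tape=[1]1_2222   (q2,1)→(q3,1,+1)
state=q3 head=-3 tape=1[1]_2222   (q3,1)→(q0,1,+1)
state=q0 head=-2 tape=11[_]2222   (q0,_)→(q3,1,+1)
state=q3 head=-1 tape=111[2]222   (q3,2)→(q2,1,-1)
state=q2 head=-2 tape=11[1]1222   (q2,1)→(q3,1,+1)
state=q3 head=-1 tape=111[1]222   (q3,1)→(q0,1,+1)
state=q0 head=0 tape=1111[2]22
At halt the head is at cell 0.

0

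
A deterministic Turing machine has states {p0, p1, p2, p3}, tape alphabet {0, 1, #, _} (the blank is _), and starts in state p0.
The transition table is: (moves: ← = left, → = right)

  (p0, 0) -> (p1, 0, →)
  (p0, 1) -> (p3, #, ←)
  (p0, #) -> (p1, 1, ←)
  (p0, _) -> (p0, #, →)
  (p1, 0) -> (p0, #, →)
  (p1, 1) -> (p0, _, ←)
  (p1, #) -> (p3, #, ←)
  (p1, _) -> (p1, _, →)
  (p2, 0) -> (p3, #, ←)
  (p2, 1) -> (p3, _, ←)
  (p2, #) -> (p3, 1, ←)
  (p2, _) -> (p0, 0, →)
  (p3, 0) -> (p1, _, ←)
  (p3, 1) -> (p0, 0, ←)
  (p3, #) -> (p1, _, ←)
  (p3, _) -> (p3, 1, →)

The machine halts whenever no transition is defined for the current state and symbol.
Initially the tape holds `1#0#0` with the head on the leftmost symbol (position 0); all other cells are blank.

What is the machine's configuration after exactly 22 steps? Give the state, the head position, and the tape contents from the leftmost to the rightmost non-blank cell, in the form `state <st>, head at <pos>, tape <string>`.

p0 | ____[1]#0#0   read 1 → write #, move ←, go to p3
p3 | ___[_]##0#0   read _ → write 1, move →, go to p3
p3 | ___1[#]#0#0   read # → write _, move ←, go to p1
p1 | ___[1]_#0#0   read 1 → write _, move ←, go to p0
p0 | __[_]__#0#0   read _ → write #, move →, go to p0
p0 | __#[_]_#0#0   read _ → write #, move →, go to p0
p0 | __##[_]#0#0   read _ → write #, move →, go to p0
p0 | __###[#]0#0   read # → write 1, move ←, go to p1
p1 | __##[#]10#0   read # → write #, move ←, go to p3
p3 | __#[#]#10#0   read # → write _, move ←, go to p1
p1 | __[#]_#10#0   read # → write #, move ←, go to p3
p3 | _[_]#_#10#0   read _ → write 1, move →, go to p3
p3 | _1[#]_#10#0   read # → write _, move ←, go to p1
p1 | _[1]__#10#0   read 1 → write _, move ←, go to p0
p0 | [_]___#10#0   read _ → write #, move →, go to p0
p0 | #[_]__#10#0   read _ → write #, move →, go to p0
p0 | ##[_]_#10#0   read _ → write #, move →, go to p0
p0 | ###[_]#10#0   read _ → write #, move →, go to p0
p0 | ####[#]10#0   read # → write 1, move ←, go to p1
p1 | ###[#]110#0   read # → write #, move ←, go to p3
p3 | ##[#]#110#0   read # → write _, move ←, go to p1
p1 | #[#]_#110#0   read # → write #, move ←, go to p3
p3 | [#]#_#110#0
After 22 steps: state p3, head at -4, tape ##_#110#0.

state p3, head at -4, tape ##_#110#0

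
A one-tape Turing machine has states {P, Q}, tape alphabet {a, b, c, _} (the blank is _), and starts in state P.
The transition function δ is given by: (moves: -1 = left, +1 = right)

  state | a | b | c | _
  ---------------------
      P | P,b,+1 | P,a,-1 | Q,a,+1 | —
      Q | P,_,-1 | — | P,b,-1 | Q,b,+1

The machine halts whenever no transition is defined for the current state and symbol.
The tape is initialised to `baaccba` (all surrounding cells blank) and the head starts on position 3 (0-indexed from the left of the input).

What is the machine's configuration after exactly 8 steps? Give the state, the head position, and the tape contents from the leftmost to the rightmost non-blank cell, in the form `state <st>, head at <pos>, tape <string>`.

state=P head=3 tape=baa[c]cba   (P,c)→(Q,a,+1)
state=Q head=4 tape=baaa[c]ba   (Q,c)→(P,b,-1)
state=P head=3 tape=baa[a]bba   (P,a)→(P,b,+1)
state=P head=4 tape=baab[b]ba   (P,b)→(P,a,-1)
state=P head=3 tape=baa[b]aba   (P,b)→(P,a,-1)
state=P head=2 tape=ba[a]aaba   (P,a)→(P,b,+1)
state=P head=3 tape=bab[a]aba   (P,a)→(P,b,+1)
state=P head=4 tape=babb[a]ba   (P,a)→(P,b,+1)
state=P head=5 tape=babbb[b]a
After 8 steps: state P, head at 5, tape babbbba.

state P, head at 5, tape babbbba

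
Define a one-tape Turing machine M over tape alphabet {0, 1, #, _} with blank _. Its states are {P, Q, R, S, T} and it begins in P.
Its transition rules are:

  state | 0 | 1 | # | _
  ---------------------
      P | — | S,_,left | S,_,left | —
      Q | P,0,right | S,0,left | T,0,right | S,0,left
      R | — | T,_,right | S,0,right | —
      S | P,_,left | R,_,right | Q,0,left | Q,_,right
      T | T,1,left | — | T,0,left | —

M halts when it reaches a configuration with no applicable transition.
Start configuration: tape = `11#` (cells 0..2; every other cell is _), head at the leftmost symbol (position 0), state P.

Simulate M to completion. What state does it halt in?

state=P head=0 tape=_[1]1#   (P,1)→(S,_,left)
state=S head=-1 tape=[_]_1#   (S,_)→(Q,_,right)
state=Q head=0 tape=_[_]1#   (Q,_)→(S,0,left)
state=S head=-1 tape=[_]01#   (S,_)→(Q,_,right)
state=Q head=0 tape=_[0]1#   (Q,0)→(P,0,right)
state=P head=1 tape=_0[1]#   (P,1)→(S,_,left)
state=S head=0 tape=_[0]_#   (S,0)→(P,_,left)
state=P head=-1 tape=[_]__#
No transition is defined for (P, _); M halts in state P.

P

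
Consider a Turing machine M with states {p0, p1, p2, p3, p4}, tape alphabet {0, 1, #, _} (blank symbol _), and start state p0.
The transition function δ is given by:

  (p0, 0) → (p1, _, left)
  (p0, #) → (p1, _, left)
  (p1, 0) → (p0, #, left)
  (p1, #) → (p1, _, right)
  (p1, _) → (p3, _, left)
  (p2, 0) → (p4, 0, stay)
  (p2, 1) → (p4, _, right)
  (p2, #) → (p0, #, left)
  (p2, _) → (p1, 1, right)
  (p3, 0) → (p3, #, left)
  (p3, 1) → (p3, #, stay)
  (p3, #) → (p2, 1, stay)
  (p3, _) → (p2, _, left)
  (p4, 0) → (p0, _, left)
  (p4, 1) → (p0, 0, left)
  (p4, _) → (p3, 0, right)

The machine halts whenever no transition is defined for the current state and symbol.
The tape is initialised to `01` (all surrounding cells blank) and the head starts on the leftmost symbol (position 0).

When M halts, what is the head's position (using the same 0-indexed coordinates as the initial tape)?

-3

state=p0 head=0 tape=___[0]1   (p0,0)→(p1,_,left)
state=p1 head=-1 tape=__[_]_1   (p1,_)→(p3,_,left)
state=p3 head=-2 tape=_[_]__1   (p3,_)→(p2,_,left)
state=p2 head=-3 tape=[_]___1   (p2,_)→(p1,1,right)
state=p1 head=-2 tape=1[_]__1   (p1,_)→(p3,_,left)
state=p3 head=-3 tape=[1]___1   (p3,1)→(p3,#,stay)
state=p3 head=-3 tape=[#]___1   (p3,#)→(p2,1,stay)
state=p2 head=-3 tape=[1]___1   (p2,1)→(p4,_,right)
state=p4 head=-2 tape=_[_]__1   (p4,_)→(p3,0,right)
state=p3 head=-1 tape=_0[_]_1   (p3,_)→(p2,_,left)
state=p2 head=-2 tape=_[0]__1   (p2,0)→(p4,0,stay)
state=p4 head=-2 tape=_[0]__1   (p4,0)→(p0,_,left)
state=p0 head=-3 tape=[_]___1
At halt the head is at cell -3.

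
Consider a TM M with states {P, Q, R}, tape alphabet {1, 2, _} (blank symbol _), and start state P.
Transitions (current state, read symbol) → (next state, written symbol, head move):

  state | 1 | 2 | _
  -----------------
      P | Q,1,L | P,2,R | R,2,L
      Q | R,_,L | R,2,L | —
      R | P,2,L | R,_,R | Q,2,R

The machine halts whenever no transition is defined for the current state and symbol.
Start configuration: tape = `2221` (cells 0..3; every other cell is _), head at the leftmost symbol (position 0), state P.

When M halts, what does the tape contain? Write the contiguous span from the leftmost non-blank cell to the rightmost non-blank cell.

P | [2]221__   read 2 → write 2, move R, go to P
P | 2[2]21__   read 2 → write 2, move R, go to P
P | 22[2]1__   read 2 → write 2, move R, go to P
P | 222[1]__   read 1 → write 1, move L, go to Q
Q | 22[2]1__   read 2 → write 2, move L, go to R
R | 2[2]21__   read 2 → write _, move R, go to R
R | 2_[2]1__   read 2 → write _, move R, go to R
R | 2__[1]__   read 1 → write 2, move L, go to P
P | 2_[_]2__   read _ → write 2, move L, go to R
R | 2[_]22__   read _ → write 2, move R, go to Q
Q | 22[2]2__   read 2 → write 2, move L, go to R
R | 2[2]22__   read 2 → write _, move R, go to R
R | 2_[2]2__   read 2 → write _, move R, go to R
R | 2__[2]__   read 2 → write _, move R, go to R
R | 2___[_]_   read _ → write 2, move R, go to Q
Q | 2___2[_]
The non-blank tape span at halt is 2___2.

2___2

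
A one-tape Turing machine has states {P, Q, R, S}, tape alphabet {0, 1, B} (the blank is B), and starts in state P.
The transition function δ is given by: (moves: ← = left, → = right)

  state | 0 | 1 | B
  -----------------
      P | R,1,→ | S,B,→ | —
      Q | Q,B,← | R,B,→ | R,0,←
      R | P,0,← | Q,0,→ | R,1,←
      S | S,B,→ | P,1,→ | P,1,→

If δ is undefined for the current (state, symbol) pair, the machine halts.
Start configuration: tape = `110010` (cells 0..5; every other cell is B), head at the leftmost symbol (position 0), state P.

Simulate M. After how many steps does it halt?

19

P | [1]10010BBBB   read 1 → write B, move →, go to S
S | B[1]0010BBBB   read 1 → write 1, move →, go to P
P | B1[0]010BBBB   read 0 → write 1, move →, go to R
R | B11[0]10BBBB   read 0 → write 0, move ←, go to P
P | B1[1]010BBBB   read 1 → write B, move →, go to S
S | B1B[0]10BBBB   read 0 → write B, move →, go to S
S | B1BB[1]0BBBB   read 1 → write 1, move →, go to P
P | B1BB1[0]BBBB   read 0 → write 1, move →, go to R
R | B1BB11[B]BBB   read B → write 1, move ←, go to R
R | B1BB1[1]1BBB   read 1 → write 0, move →, go to Q
Q | B1BB10[1]BBB   read 1 → write B, move →, go to R
R | B1BB10B[B]BB   read B → write 1, move ←, go to R
R | B1BB10[B]1BB   read B → write 1, move ←, go to R
R | B1BB1[0]11BB   read 0 → write 0, move ←, go to P
P | B1BB[1]011BB   read 1 → write B, move →, go to S
S | B1BBB[0]11BB   read 0 → write B, move →, go to S
S | B1BBBB[1]1BB   read 1 → write 1, move →, go to P
P | B1BBBB1[1]BB   read 1 → write B, move →, go to S
S | B1BBBB1B[B]B   read B → write 1, move →, go to P
P | B1BBBB1B1[B]
M halts after 19 transitions.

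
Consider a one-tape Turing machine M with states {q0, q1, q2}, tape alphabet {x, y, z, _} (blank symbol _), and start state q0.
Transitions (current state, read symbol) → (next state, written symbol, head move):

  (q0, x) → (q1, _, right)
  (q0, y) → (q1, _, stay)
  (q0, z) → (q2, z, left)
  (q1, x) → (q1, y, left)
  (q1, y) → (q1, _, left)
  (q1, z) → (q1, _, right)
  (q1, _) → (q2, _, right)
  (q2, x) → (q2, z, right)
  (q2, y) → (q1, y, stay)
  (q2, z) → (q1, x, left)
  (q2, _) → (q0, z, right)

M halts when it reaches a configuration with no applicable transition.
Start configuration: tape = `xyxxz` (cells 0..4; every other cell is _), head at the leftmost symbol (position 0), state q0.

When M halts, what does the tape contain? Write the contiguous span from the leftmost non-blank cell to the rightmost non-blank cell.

z__z

state=q0 head=0 tape=[x]yxxz_   (q0,x)→(q1,_,right)
state=q1 head=1 tape=_[y]xxz_   (q1,y)→(q1,_,left)
state=q1 head=0 tape=[_]_xxz_   (q1,_)→(q2,_,right)
state=q2 head=1 tape=_[_]xxz_   (q2,_)→(q0,z,right)
state=q0 head=2 tape=_z[x]xz_   (q0,x)→(q1,_,right)
state=q1 head=3 tape=_z_[x]z_   (q1,x)→(q1,y,left)
state=q1 head=2 tape=_z[_]yz_   (q1,_)→(q2,_,right)
state=q2 head=3 tape=_z_[y]z_   (q2,y)→(q1,y,stay)
state=q1 head=3 tape=_z_[y]z_   (q1,y)→(q1,_,left)
state=q1 head=2 tape=_z[_]_z_   (q1,_)→(q2,_,right)
state=q2 head=3 tape=_z_[_]z_   (q2,_)→(q0,z,right)
state=q0 head=4 tape=_z_z[z]_   (q0,z)→(q2,z,left)
state=q2 head=3 tape=_z_[z]z_   (q2,z)→(q1,x,left)
state=q1 head=2 tape=_z[_]xz_   (q1,_)→(q2,_,right)
state=q2 head=3 tape=_z_[x]z_   (q2,x)→(q2,z,right)
state=q2 head=4 tape=_z_z[z]_   (q2,z)→(q1,x,left)
state=q1 head=3 tape=_z_[z]x_   (q1,z)→(q1,_,right)
state=q1 head=4 tape=_z__[x]_   (q1,x)→(q1,y,left)
state=q1 head=3 tape=_z_[_]y_   (q1,_)→(q2,_,right)
state=q2 head=4 tape=_z__[y]_   (q2,y)→(q1,y,stay)
state=q1 head=4 tape=_z__[y]_   (q1,y)→(q1,_,left)
state=q1 head=3 tape=_z_[_]__   (q1,_)→(q2,_,right)
state=q2 head=4 tape=_z__[_]_   (q2,_)→(q0,z,right)
state=q0 head=5 tape=_z__z[_]
The non-blank tape span at halt is z__z.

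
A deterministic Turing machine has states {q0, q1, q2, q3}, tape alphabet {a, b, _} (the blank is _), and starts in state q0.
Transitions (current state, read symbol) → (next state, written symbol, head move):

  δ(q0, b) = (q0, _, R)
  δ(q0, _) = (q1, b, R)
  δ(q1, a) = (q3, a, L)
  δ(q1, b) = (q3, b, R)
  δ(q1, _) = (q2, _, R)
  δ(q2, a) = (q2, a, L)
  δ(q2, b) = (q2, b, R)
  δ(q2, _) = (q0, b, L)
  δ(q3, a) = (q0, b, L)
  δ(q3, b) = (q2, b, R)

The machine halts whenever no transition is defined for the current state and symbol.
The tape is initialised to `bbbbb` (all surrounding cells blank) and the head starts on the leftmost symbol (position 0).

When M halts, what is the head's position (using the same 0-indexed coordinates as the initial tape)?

8

state=q0 head=0 tape=[b]bbbb____   (q0,b)→(q0,_,R)
state=q0 head=1 tape=_[b]bbb____   (q0,b)→(q0,_,R)
state=q0 head=2 tape=__[b]bb____   (q0,b)→(q0,_,R)
state=q0 head=3 tape=___[b]b____   (q0,b)→(q0,_,R)
state=q0 head=4 tape=____[b]____   (q0,b)→(q0,_,R)
state=q0 head=5 tape=_____[_]___   (q0,_)→(q1,b,R)
state=q1 head=6 tape=_____b[_]__   (q1,_)→(q2,_,R)
state=q2 head=7 tape=_____b_[_]_   (q2,_)→(q0,b,L)
state=q0 head=6 tape=_____b[_]b_   (q0,_)→(q1,b,R)
state=q1 head=7 tape=_____bb[b]_   (q1,b)→(q3,b,R)
state=q3 head=8 tape=_____bbb[_]
At halt the head is at cell 8.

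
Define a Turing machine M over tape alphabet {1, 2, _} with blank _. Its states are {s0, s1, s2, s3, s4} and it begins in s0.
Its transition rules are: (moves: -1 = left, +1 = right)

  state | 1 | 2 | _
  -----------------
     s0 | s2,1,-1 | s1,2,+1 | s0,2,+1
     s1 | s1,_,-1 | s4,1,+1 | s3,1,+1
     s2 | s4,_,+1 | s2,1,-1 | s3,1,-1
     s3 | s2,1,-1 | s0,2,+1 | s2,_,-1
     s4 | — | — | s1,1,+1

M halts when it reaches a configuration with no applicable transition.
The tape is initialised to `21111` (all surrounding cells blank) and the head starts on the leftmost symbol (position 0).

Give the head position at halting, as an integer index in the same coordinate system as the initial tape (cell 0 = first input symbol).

4

state=s0 head=0 tape=_[2]1111   (s0,2)→(s1,2,+1)
state=s1 head=1 tape=_2[1]111   (s1,1)→(s1,_,-1)
state=s1 head=0 tape=_[2]_111   (s1,2)→(s4,1,+1)
state=s4 head=1 tape=_1[_]111   (s4,_)→(s1,1,+1)
state=s1 head=2 tape=_11[1]11   (s1,1)→(s1,_,-1)
state=s1 head=1 tape=_1[1]_11   (s1,1)→(s1,_,-1)
state=s1 head=0 tape=_[1]__11   (s1,1)→(s1,_,-1)
state=s1 head=-1 tape=[_]___11   (s1,_)→(s3,1,+1)
state=s3 head=0 tape=1[_]__11   (s3,_)→(s2,_,-1)
state=s2 head=-1 tape=[1]___11   (s2,1)→(s4,_,+1)
state=s4 head=0 tape=_[_]__11   (s4,_)→(s1,1,+1)
state=s1 head=1 tape=_1[_]_11   (s1,_)→(s3,1,+1)
state=s3 head=2 tape=_11[_]11   (s3,_)→(s2,_,-1)
state=s2 head=1 tape=_1[1]_11   (s2,1)→(s4,_,+1)
state=s4 head=2 tape=_1_[_]11   (s4,_)→(s1,1,+1)
state=s1 head=3 tape=_1_1[1]1   (s1,1)→(s1,_,-1)
state=s1 head=2 tape=_1_[1]_1   (s1,1)→(s1,_,-1)
state=s1 head=1 tape=_1[_]__1   (s1,_)→(s3,1,+1)
state=s3 head=2 tape=_11[_]_1   (s3,_)→(s2,_,-1)
state=s2 head=1 tape=_1[1]__1   (s2,1)→(s4,_,+1)
state=s4 head=2 tape=_1_[_]_1   (s4,_)→(s1,1,+1)
state=s1 head=3 tape=_1_1[_]1   (s1,_)→(s3,1,+1)
state=s3 head=4 tape=_1_11[1]   (s3,1)→(s2,1,-1)
state=s2 head=3 tape=_1_1[1]1   (s2,1)→(s4,_,+1)
state=s4 head=4 tape=_1_1_[1]
At halt the head is at cell 4.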